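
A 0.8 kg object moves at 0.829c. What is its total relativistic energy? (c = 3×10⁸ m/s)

γ = 1/√(1 - 0.829²) = 1.788
mc² = 0.8 × (3×10⁸)² = 7.200×10¹⁶ J
E = γmc² = 1.788 × 7.200×10¹⁶ = 1.287×10¹⁷ J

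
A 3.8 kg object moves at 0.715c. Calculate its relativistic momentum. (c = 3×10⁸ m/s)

γ = 1/√(1 - 0.715²) = 1.430
v = 0.715 × 3×10⁸ = 2.145×10⁸ m/s
p = γmv = 1.430 × 3.8 × 2.145×10⁸ = 1.166×10⁹ kg·m/s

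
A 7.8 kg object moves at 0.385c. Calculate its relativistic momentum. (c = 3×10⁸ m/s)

γ = 1/√(1 - 0.385²) = 1.0835
v = 0.385 × 3×10⁸ = 1.155×10⁸ m/s
p = γmv = 1.0835 × 7.8 × 1.155×10⁸ = 9.761×10⁸ kg·m/s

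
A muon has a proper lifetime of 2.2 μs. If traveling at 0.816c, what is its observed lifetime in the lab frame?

Proper lifetime τ₀ = 2.2 μs
γ = 1/√(1 - 0.816²) = 1.730
τ = γτ₀ = 1.730 × 2.2 μs = 3.806 μs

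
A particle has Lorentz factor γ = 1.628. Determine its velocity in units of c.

From γ = 1/√(1 - v²/c²):
1/γ² = 1/1.628² = 0.3773
v²/c² = 1 - 0.3773 = 0.6227
v/c = √(0.6227) = 0.7891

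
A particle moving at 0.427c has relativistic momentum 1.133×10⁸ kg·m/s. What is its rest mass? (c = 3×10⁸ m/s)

γ = 1/√(1 - 0.427²) = 1.1059
v = 0.427 × 3×10⁸ = 1.281×10⁸ m/s
m = p/(γv) = 1.133×10⁸/(1.1059 × 1.281×10⁸) = 0.7998 kg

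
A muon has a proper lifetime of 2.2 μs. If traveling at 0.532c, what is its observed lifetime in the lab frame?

Proper lifetime τ₀ = 2.2 μs
γ = 1/√(1 - 0.532²) = 1.181
τ = γτ₀ = 1.181 × 2.2 μs = 2.598 μs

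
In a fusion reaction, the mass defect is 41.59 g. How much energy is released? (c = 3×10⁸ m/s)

Convert mass defect: Δm = 41.59 g = 0.04159 kg
E = Δm·c² = 0.04159 × (3×10⁸)²
= 0.04159 × 9×10¹⁶ = 3.743×10¹⁵ J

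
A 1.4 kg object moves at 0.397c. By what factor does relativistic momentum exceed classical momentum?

p_rel = γmv, p_class = mv
Ratio = γ = 1/√(1 - 0.397²) = 1.090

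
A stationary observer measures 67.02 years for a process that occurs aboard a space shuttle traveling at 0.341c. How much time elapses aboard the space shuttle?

Dilated time Δt = 67.02 years
γ = 1/√(1 - 0.341²) = 1.0638
Δt₀ = Δt/γ = 67.02/1.0638 = 63.00 years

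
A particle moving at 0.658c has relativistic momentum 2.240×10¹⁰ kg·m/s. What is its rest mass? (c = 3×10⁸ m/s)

γ = 1/√(1 - 0.658²) = 1.328
v = 0.658 × 3×10⁸ = 1.974×10⁸ m/s
m = p/(γv) = 2.240×10¹⁰/(1.328 × 1.974×10⁸) = 85.45 kg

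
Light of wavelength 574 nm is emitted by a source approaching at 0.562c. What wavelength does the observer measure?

β = 0.562
Wavelength Doppler factor = √(0.438/1.562) = √(0.28041) = 0.52954
λ_obs = 574 × 0.52954 = 304.0 nm (blueshift)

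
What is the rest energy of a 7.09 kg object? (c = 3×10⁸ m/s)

c² = (3×10⁸)² = 9.000×10¹⁶ m²/s²
E₀ = mc² = 7.09 × 9.000×10¹⁶ = 6.381×10¹⁷ J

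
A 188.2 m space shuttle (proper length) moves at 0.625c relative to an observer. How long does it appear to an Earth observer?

Proper length L₀ = 188.2 m
γ = 1/√(1 - 0.625²) = 1.281
L = L₀/γ = 188.2/1.281 = 146.9 m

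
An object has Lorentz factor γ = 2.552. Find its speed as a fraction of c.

From γ = 1/√(1 - v²/c²):
1/γ² = 1/2.552² = 0.15355
v²/c² = 1 - 0.15355 = 0.84645
v/c = √(0.84645) = 0.9200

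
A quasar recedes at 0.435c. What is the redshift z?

β = 0.435
(1+β)/(1-β) = 1.435/0.565 = 2.540
√(2.540) = 1.5937
z = 1.5937 - 1 = 0.5937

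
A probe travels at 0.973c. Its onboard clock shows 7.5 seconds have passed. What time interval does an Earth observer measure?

Proper time Δt₀ = 7.5 seconds
γ = 1/√(1 - 0.973²) = 4.33266
Δt = γΔt₀ = 4.33266 × 7.5 = 32.49 seconds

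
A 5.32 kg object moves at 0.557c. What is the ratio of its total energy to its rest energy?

E = γmc², E₀ = mc²
E/E₀ = γ = 1/√(1 - 0.557²) = 1.204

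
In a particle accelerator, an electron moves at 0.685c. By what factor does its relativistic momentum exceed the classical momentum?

p_rel = γmv, p_class = mv
Ratio = γ = 1/√(1 - 0.685²)
= 1/√(0.530775) = 1.373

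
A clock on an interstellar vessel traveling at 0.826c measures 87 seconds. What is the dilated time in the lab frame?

Proper time Δt₀ = 87 seconds
γ = 1/√(1 - 0.826²) = 1.774
Δt = γΔt₀ = 1.774 × 87 = 154.3 seconds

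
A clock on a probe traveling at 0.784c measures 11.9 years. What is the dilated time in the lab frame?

Proper time Δt₀ = 11.9 years
γ = 1/√(1 - 0.784²) = 1.611
Δt = γΔt₀ = 1.611 × 11.9 = 19.17 years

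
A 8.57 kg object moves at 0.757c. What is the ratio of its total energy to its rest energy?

E = γmc², E₀ = mc²
E/E₀ = γ = 1/√(1 - 0.757²) = 1.530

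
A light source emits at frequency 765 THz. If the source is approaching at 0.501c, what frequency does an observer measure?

β = v/c = 0.501
(1+β)/(1-β) = 1.501/0.499 = 3.008
Doppler factor = √(3.008) = 1.734
f_obs = 765 × 1.734 = 1327 THz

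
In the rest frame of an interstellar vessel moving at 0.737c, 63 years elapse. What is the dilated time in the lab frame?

Proper time Δt₀ = 63 years
γ = 1/√(1 - 0.737²) = 1.4795
Δt = γΔt₀ = 1.4795 × 63 = 93.21 years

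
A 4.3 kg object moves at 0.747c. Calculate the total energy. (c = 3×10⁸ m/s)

γ = 1/√(1 - 0.747²) = 1.5042
mc² = 4.3 × (3×10⁸)² = 3.870×10¹⁷ J
E = γmc² = 1.5042 × 3.870×10¹⁷ = 5.821×10¹⁷ J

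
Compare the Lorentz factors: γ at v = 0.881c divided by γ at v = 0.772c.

γ₁ = 1/√(1 - 0.881²) = 2.1136
γ₂ = 1/√(1 - 0.772²) = 1.5733
γ₁/γ₂ = 2.1136/1.5733 = 1.343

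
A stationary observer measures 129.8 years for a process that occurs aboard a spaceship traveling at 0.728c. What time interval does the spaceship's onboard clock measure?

Dilated time Δt = 129.8 years
γ = 1/√(1 - 0.728²) = 1.4586
Δt₀ = Δt/γ = 129.8/1.4586 = 88.99 years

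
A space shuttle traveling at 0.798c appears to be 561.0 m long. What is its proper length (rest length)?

Contracted length L = 561.0 m
γ = 1/√(1 - 0.798²) = 1.6593
L₀ = γL = 1.6593 × 561.0 = 930.9 m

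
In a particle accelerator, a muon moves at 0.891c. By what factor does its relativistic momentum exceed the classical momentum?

p_rel = γmv, p_class = mv
Ratio = γ = 1/√(1 - 0.891²)
= 1/√(0.206119) = 2.203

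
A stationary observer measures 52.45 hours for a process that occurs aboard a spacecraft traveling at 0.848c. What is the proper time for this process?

Dilated time Δt = 52.45 hours
γ = 1/√(1 - 0.848²) = 1.887
Δt₀ = Δt/γ = 52.45/1.887 = 27.80 hours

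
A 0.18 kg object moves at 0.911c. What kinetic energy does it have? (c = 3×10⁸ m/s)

γ = 1/√(1 - 0.911²) = 2.4248
γ - 1 = 1.4248
KE = (γ-1)mc² = 1.4248 × 0.18 × (3×10⁸)² = 2.308×10¹⁶ J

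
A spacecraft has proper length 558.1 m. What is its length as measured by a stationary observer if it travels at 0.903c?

Proper length L₀ = 558.1 m
γ = 1/√(1 - 0.903²) = 2.3275
L = L₀/γ = 558.1/2.3275 = 239.8 m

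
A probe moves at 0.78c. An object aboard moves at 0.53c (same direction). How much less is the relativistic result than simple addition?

Classical: u' + v = 0.53 + 0.78 = 1.31c
Relativistic: u = (0.53 + 0.78)/(1 + 0.4134) = 1.31/1.4134 = 0.9268c
Difference: 1.31 - 0.9268 = 0.3832c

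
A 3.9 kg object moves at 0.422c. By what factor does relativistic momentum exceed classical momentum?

p_rel = γmv, p_class = mv
Ratio = γ = 1/√(1 - 0.422²) = 1.103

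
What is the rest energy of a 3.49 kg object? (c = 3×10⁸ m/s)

c² = (3×10⁸)² = 9.000×10¹⁶ m²/s²
E₀ = mc² = 3.49 × 9.000×10¹⁶ = 3.141×10¹⁷ J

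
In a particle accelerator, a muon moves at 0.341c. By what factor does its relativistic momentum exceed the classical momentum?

p_rel = γmv, p_class = mv
Ratio = γ = 1/√(1 - 0.341²)
= 1/√(0.883719) = 1.064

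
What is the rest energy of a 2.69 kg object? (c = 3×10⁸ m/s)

c² = (3×10⁸)² = 9.000×10¹⁶ m²/s²
E₀ = mc² = 2.69 × 9.000×10¹⁶ = 2.421×10¹⁷ J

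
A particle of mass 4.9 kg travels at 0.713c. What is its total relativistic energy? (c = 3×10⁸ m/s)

γ = 1/√(1 - 0.713²) = 1.4262
mc² = 4.9 × (3×10⁸)² = 4.410×10¹⁷ J
E = γmc² = 1.4262 × 4.410×10¹⁷ = 6.290×10¹⁷ J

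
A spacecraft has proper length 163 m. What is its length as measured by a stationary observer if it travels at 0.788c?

Proper length L₀ = 163 m
γ = 1/√(1 - 0.788²) = 1.624
L = L₀/γ = 163/1.624 = 100.4 m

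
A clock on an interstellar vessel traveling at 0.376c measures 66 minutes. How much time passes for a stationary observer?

Proper time Δt₀ = 66 minutes
γ = 1/√(1 - 0.376²) = 1.0792
Δt = γΔt₀ = 1.0792 × 66 = 71.23 minutes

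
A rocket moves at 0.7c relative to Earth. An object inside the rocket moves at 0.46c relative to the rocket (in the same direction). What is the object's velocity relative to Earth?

u = (u' + v)/(1 + u'v/c²)
Numerator: 0.46 + 0.7 = 1.16
Denominator: 1 + 0.322 = 1.322
u = 1.16/1.322 = 0.8775c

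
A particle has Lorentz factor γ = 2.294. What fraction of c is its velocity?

From γ = 1/√(1 - v²/c²):
1/γ² = 1/2.294² = 0.1900
v²/c² = 1 - 0.1900 = 0.8100
v/c = √(0.8100) = 0.9000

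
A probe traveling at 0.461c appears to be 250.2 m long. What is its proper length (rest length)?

Contracted length L = 250.2 m
γ = 1/√(1 - 0.461²) = 1.12689
L₀ = γL = 1.12689 × 250.2 = 281.9 m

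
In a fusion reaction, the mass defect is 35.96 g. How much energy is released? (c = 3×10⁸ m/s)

Convert mass defect: Δm = 35.96 g = 0.03596 kg
E = Δm·c² = 0.03596 × (3×10⁸)²
= 0.03596 × 9×10¹⁶ = 3.236×10¹⁵ J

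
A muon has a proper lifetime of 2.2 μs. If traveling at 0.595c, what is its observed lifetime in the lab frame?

Proper lifetime τ₀ = 2.2 μs
γ = 1/√(1 - 0.595²) = 1.244
τ = γτ₀ = 1.244 × 2.2 μs = 2.737 μs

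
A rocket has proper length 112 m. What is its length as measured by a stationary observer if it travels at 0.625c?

Proper length L₀ = 112 m
γ = 1/√(1 - 0.625²) = 1.281
L = L₀/γ = 112/1.281 = 87.43 m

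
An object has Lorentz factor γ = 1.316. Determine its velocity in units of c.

From γ = 1/√(1 - v²/c²):
1/γ² = 1/1.316² = 0.5774
v²/c² = 1 - 0.5774 = 0.4226
v/c = √(0.4226) = 0.6501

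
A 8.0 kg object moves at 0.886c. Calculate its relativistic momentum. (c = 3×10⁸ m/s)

γ = 1/√(1 - 0.886²) = 2.1566
v = 0.886 × 3×10⁸ = 2.658×10⁸ m/s
p = γmv = 2.1566 × 8.0 × 2.658×10⁸ = 4.586×10⁹ kg·m/s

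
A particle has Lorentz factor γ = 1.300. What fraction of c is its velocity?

From γ = 1/√(1 - v²/c²):
1/γ² = 1/1.300² = 0.5917
v²/c² = 1 - 0.5917 = 0.4083
v/c = √(0.4083) = 0.6390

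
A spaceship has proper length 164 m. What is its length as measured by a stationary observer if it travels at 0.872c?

Proper length L₀ = 164 m
γ = 1/√(1 - 0.872²) = 2.0429
L = L₀/γ = 164/2.0429 = 80.28 m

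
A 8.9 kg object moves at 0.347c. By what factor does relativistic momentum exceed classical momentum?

p_rel = γmv, p_class = mv
Ratio = γ = 1/√(1 - 0.347²) = 1.066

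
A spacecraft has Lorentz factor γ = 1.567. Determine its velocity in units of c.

From γ = 1/√(1 - v²/c²):
1/γ² = 1/1.567² = 0.4073
v²/c² = 1 - 0.4073 = 0.5927
v/c = √(0.5927) = 0.7699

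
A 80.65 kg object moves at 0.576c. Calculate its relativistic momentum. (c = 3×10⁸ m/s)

γ = 1/√(1 - 0.576²) = 1.2233
v = 0.576 × 3×10⁸ = 1.728×10⁸ m/s
p = γmv = 1.2233 × 80.65 × 1.728×10⁸ = 1.705×10¹⁰ kg·m/s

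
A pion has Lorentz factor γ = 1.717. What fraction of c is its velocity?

From γ = 1/√(1 - v²/c²):
1/γ² = 1/1.717² = 0.3392
v²/c² = 1 - 0.3392 = 0.6608
v/c = √(0.6608) = 0.8129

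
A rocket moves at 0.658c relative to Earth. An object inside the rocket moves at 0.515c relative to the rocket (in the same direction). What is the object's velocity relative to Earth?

u = (u' + v)/(1 + u'v/c²)
Numerator: 0.515 + 0.658 = 1.173
Denominator: 1 + 0.33887 = 1.33887
u = 1.173/1.33887 = 0.8761c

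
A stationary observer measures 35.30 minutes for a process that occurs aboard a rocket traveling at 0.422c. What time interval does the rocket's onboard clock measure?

Dilated time Δt = 35.30 minutes
γ = 1/√(1 - 0.422²) = 1.103
Δt₀ = Δt/γ = 35.30/1.103 = 32.00 minutes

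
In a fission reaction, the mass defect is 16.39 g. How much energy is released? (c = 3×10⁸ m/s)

Convert mass defect: Δm = 16.39 g = 0.01639 kg
E = Δm·c² = 0.01639 × (3×10⁸)²
= 0.01639 × 9×10¹⁶ = 1.475×10¹⁵ J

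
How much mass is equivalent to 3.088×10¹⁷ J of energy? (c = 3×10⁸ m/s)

From E = mc², we get m = E/c²
c² = (3×10⁸)² = 9×10¹⁶ m²/s²
m = 3.088×10¹⁷ / 9×10¹⁶ = 3.431 kg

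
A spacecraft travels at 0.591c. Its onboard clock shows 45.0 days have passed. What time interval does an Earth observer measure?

Proper time Δt₀ = 45.0 days
γ = 1/√(1 - 0.591²) = 1.23966
Δt = γΔt₀ = 1.23966 × 45.0 = 55.78 days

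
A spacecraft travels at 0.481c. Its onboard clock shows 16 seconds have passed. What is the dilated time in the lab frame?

Proper time Δt₀ = 16 seconds
γ = 1/√(1 - 0.481²) = 1.1406
Δt = γΔt₀ = 1.1406 × 16 = 18.25 seconds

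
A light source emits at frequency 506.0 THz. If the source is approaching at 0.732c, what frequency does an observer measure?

β = v/c = 0.732
(1+β)/(1-β) = 1.732/0.268 = 6.463
Doppler factor = √(6.463) = 2.542
f_obs = 506.0 × 2.542 = 1286 THz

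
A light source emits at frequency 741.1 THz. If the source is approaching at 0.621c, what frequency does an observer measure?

β = v/c = 0.621
(1+β)/(1-β) = 1.621/0.379 = 4.277
Doppler factor = √(4.277) = 2.068
f_obs = 741.1 × 2.068 = 1533 THz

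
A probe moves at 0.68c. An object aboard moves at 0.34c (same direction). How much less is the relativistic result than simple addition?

Classical: u' + v = 0.34 + 0.68 = 1.02c
Relativistic: u = (0.34 + 0.68)/(1 + 0.2312) = 1.02/1.2312 = 0.8285c
Difference: 1.02 - 0.8285 = 0.1915c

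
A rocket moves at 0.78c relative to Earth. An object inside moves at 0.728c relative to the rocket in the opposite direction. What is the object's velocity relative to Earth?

Object's velocity in rocket frame is u' = -0.728c
u = (u' + v)/(1 + u'v/c²) = (v - 0.728)/(1 - 0.728·v/c²)
Numerator: 0.78 - 0.728 = 0.052
Denominator: 1 - 0.56784 = 0.43216
u = 0.052/0.43216 = 0.1203c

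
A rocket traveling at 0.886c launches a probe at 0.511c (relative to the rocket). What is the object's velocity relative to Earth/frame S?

u = (u' + v)/(1 + u'v/c²)
Numerator: 0.511 + 0.886 = 1.397
Denominator: 1 + 0.452746 = 1.452746
u = 1.397/1.452746 = 0.9616c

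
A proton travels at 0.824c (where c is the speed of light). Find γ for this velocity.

v/c = 0.824, so (v/c)² = 0.678976
1 - (v/c)² = 0.321024
γ = 1/√(0.321024) = 1.765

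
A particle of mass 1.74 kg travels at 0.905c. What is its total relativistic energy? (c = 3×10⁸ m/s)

γ = 1/√(1 - 0.905²) = 2.3507
mc² = 1.74 × (3×10⁸)² = 1.566×10¹⁷ J
E = γmc² = 2.3507 × 1.566×10¹⁷ = 3.681×10¹⁷ J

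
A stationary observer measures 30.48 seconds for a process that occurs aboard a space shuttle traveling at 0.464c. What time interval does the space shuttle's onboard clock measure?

Dilated time Δt = 30.48 seconds
γ = 1/√(1 - 0.464²) = 1.129
Δt₀ = Δt/γ = 30.48/1.129 = 27.00 seconds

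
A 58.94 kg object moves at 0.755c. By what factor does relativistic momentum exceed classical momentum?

p_rel = γmv, p_class = mv
Ratio = γ = 1/√(1 - 0.755²) = 1.525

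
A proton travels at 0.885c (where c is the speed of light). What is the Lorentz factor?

v/c = 0.885, so (v/c)² = 0.783225
1 - (v/c)² = 0.216775
γ = 1/√(0.216775) = 2.148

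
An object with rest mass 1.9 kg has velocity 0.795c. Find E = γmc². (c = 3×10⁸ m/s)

γ = 1/√(1 - 0.795²) = 1.6485
mc² = 1.9 × (3×10⁸)² = 1.710×10¹⁷ J
E = γmc² = 1.6485 × 1.710×10¹⁷ = 2.819×10¹⁷ J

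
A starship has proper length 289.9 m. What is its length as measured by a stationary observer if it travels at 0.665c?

Proper length L₀ = 289.9 m
γ = 1/√(1 - 0.665²) = 1.339
L = L₀/γ = 289.9/1.339 = 216.5 m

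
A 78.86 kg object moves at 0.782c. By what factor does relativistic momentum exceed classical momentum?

p_rel = γmv, p_class = mv
Ratio = γ = 1/√(1 - 0.782²) = 1.604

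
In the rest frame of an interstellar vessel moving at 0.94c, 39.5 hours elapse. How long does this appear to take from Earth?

Proper time Δt₀ = 39.5 hours
γ = 1/√(1 - 0.94²) = 2.931
Δt = γΔt₀ = 2.931 × 39.5 = 115.8 hours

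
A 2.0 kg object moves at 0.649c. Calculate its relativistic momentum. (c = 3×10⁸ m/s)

γ = 1/√(1 - 0.649²) = 1.3144
v = 0.649 × 3×10⁸ = 1.947×10⁸ m/s
p = γmv = 1.3144 × 2.0 × 1.947×10⁸ = 5.118×10⁸ kg·m/s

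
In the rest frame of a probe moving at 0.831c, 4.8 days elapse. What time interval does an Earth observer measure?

Proper time Δt₀ = 4.8 days
γ = 1/√(1 - 0.831²) = 1.7977
Δt = γΔt₀ = 1.7977 × 4.8 = 8.629 days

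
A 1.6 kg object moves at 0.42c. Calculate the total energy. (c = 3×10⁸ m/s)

γ = 1/√(1 - 0.42²) = 1.102
mc² = 1.6 × (3×10⁸)² = 1.440×10¹⁷ J
E = γmc² = 1.102 × 1.440×10¹⁷ = 1.587×10¹⁷ J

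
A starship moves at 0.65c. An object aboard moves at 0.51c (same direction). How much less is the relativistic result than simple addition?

Classical: u' + v = 0.51 + 0.65 = 1.16c
Relativistic: u = (0.51 + 0.65)/(1 + 0.3315) = 1.16/1.3315 = 0.8712c
Difference: 1.16 - 0.8712 = 0.2888c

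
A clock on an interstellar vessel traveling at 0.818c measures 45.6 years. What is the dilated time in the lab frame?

Proper time Δt₀ = 45.6 years
γ = 1/√(1 - 0.818²) = 1.73847
Δt = γΔt₀ = 1.73847 × 45.6 = 79.27 years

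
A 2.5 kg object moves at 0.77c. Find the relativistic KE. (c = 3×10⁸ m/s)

γ = 1/√(1 - 0.77²) = 1.5673
γ - 1 = 0.5673
KE = (γ-1)mc² = 0.5673 × 2.5 × (3×10⁸)² = 1.276×10¹⁷ J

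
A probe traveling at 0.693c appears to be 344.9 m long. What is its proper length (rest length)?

Contracted length L = 344.9 m
γ = 1/√(1 - 0.693²) = 1.387
L₀ = γL = 1.387 × 344.9 = 478.4 m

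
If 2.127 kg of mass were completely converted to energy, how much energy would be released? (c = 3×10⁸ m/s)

Using E = mc²:
c² = (3×10⁸)² = 9×10¹⁶ m²/s²
E = 2.127 × 9×10¹⁶ = 1.914×10¹⁷ J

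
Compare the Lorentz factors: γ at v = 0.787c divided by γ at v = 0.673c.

γ₁ = 1/√(1 - 0.787²) = 1.621
γ₂ = 1/√(1 - 0.673²) = 1.352
γ₁/γ₂ = 1.621/1.352 = 1.199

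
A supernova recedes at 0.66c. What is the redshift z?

β = 0.66
(1+β)/(1-β) = 1.66/0.34 = 4.882
√(4.882) = 2.210
z = 2.210 - 1 = 1.210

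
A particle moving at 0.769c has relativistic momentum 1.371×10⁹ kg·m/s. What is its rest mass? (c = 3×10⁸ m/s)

γ = 1/√(1 - 0.769²) = 1.5643
v = 0.769 × 3×10⁸ = 2.307×10⁸ m/s
m = p/(γv) = 1.371×10⁹/(1.5643 × 2.307×10⁸) = 3.799 kg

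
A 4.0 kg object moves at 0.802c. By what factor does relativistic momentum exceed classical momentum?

p_rel = γmv, p_class = mv
Ratio = γ = 1/√(1 - 0.802²) = 1.674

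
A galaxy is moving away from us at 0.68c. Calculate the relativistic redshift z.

β = 0.68
(1+β)/(1-β) = 1.68/0.32 = 5.250
√(5.250) = 2.291
z = 2.291 - 1 = 1.291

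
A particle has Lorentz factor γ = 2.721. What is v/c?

From γ = 1/√(1 - v²/c²):
1/γ² = 1/2.721² = 0.1351
v²/c² = 1 - 0.1351 = 0.8649
v/c = √(0.8649) = 0.9300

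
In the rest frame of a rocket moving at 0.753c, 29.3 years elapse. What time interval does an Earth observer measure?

Proper time Δt₀ = 29.3 years
γ = 1/√(1 - 0.753²) = 1.5197
Δt = γΔt₀ = 1.5197 × 29.3 = 44.53 years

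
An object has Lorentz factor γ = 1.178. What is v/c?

From γ = 1/√(1 - v²/c²):
1/γ² = 1/1.178² = 0.7206
v²/c² = 1 - 0.7206 = 0.2794
v/c = √(0.2794) = 0.5286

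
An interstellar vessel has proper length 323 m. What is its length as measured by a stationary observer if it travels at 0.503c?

Proper length L₀ = 323 m
γ = 1/√(1 - 0.503²) = 1.157
L = L₀/γ = 323/1.157 = 279.2 m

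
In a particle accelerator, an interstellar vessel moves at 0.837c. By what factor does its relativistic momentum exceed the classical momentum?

p_rel = γmv, p_class = mv
Ratio = γ = 1/√(1 - 0.837²)
= 1/√(0.299431) = 1.827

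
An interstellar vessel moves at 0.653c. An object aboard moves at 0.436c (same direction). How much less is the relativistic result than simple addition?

Classical: u' + v = 0.436 + 0.653 = 1.089c
Relativistic: u = (0.436 + 0.653)/(1 + 0.284708) = 1.089/1.284708 = 0.8477c
Difference: 1.089 - 0.8477 = 0.2413c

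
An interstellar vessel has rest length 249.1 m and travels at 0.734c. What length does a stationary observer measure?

Proper length L₀ = 249.1 m
γ = 1/√(1 - 0.734²) = 1.472
L = L₀/γ = 249.1/1.472 = 169.2 m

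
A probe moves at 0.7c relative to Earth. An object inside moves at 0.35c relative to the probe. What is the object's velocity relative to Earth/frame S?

u = (u' + v)/(1 + u'v/c²)
Numerator: 0.35 + 0.7 = 1.05
Denominator: 1 + 0.245 = 1.245
u = 1.05/1.245 = 0.8434c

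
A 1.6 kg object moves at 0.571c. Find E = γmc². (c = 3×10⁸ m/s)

γ = 1/√(1 - 0.571²) = 1.218
mc² = 1.6 × (3×10⁸)² = 1.440×10¹⁷ J
E = γmc² = 1.218 × 1.440×10¹⁷ = 1.754×10¹⁷ J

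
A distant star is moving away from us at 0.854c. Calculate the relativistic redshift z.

β = 0.854
(1+β)/(1-β) = 1.854/0.146 = 12.70
√(12.70) = 3.564
z = 3.564 - 1 = 2.564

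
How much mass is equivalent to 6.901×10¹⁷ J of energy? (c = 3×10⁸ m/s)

From E = mc², we get m = E/c²
c² = (3×10⁸)² = 9×10¹⁶ m²/s²
m = 6.901×10¹⁷ / 9×10¹⁶ = 7.668 kg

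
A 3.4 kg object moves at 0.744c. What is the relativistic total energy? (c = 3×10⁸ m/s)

γ = 1/√(1 - 0.744²) = 1.4966
mc² = 3.4 × (3×10⁸)² = 3.060×10¹⁷ J
E = γmc² = 1.4966 × 3.060×10¹⁷ = 4.580×10¹⁷ J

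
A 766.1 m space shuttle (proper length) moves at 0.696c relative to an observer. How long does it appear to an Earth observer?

Proper length L₀ = 766.1 m
γ = 1/√(1 - 0.696²) = 1.3927
L = L₀/γ = 766.1/1.3927 = 550.1 m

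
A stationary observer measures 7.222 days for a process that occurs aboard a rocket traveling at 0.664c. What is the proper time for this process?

Dilated time Δt = 7.222 days
γ = 1/√(1 - 0.664²) = 1.3374
Δt₀ = Δt/γ = 7.222/1.3374 = 5.400 days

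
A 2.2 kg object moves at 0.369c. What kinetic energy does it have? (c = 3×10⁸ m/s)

γ = 1/√(1 - 0.369²) = 1.07593
γ - 1 = 0.07593
KE = (γ-1)mc² = 0.07593 × 2.2 × (3×10⁸)² = 1.503×10¹⁶ J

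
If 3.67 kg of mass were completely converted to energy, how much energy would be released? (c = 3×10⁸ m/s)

Using E = mc²:
c² = (3×10⁸)² = 9×10¹⁶ m²/s²
E = 3.67 × 9×10¹⁶ = 3.303×10¹⁷ J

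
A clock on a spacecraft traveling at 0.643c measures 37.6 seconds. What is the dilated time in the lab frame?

Proper time Δt₀ = 37.6 seconds
γ = 1/√(1 - 0.643²) = 1.3057
Δt = γΔt₀ = 1.3057 × 37.6 = 49.09 seconds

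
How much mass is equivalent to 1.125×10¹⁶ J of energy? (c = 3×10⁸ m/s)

From E = mc², we get m = E/c²
c² = (3×10⁸)² = 9×10¹⁶ m²/s²
m = 1.125×10¹⁶ / 9×10¹⁶ = 0.1250 kg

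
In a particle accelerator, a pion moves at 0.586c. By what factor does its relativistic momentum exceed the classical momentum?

p_rel = γmv, p_class = mv
Ratio = γ = 1/√(1 - 0.586²)
= 1/√(0.656604) = 1.234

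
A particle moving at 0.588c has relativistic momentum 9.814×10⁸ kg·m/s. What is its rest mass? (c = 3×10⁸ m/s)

γ = 1/√(1 - 0.588²) = 1.2363
v = 0.588 × 3×10⁸ = 1.764×10⁸ m/s
m = p/(γv) = 9.814×10⁸/(1.2363 × 1.764×10⁸) = 4.500 kg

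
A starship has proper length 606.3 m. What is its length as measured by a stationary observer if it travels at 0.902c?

Proper length L₀ = 606.3 m
γ = 1/√(1 - 0.902²) = 2.316
L = L₀/γ = 606.3/2.316 = 261.8 m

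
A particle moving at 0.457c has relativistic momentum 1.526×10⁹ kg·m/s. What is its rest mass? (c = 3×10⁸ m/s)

γ = 1/√(1 - 0.457²) = 1.1243
v = 0.457 × 3×10⁸ = 1.371×10⁸ m/s
m = p/(γv) = 1.526×10⁹/(1.1243 × 1.371×10⁸) = 9.900 kg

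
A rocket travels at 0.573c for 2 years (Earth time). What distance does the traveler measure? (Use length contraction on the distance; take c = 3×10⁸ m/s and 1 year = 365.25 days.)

Earth distance: d = v × t = 0.573c × 2 yr = 1.0850×10¹⁶ m
γ = 1.2202
d' = d/γ = 1.0850×10¹⁶/1.2202 = 8.892×10¹⁵ m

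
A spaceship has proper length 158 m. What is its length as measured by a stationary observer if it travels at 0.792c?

Proper length L₀ = 158 m
γ = 1/√(1 - 0.792²) = 1.638
L = L₀/γ = 158/1.638 = 96.46 m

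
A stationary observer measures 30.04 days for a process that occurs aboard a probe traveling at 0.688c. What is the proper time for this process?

Dilated time Δt = 30.04 days
γ = 1/√(1 - 0.688²) = 1.378
Δt₀ = Δt/γ = 30.04/1.378 = 21.80 days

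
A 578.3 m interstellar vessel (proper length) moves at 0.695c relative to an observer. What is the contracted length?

Proper length L₀ = 578.3 m
γ = 1/√(1 - 0.695²) = 1.3908
L = L₀/γ = 578.3/1.3908 = 415.8 m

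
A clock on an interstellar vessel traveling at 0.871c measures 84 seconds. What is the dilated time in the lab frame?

Proper time Δt₀ = 84 seconds
γ = 1/√(1 - 0.871²) = 2.0355
Δt = γΔt₀ = 2.0355 × 84 = 171.0 seconds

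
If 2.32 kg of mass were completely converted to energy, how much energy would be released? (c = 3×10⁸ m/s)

Using E = mc²:
c² = (3×10⁸)² = 9×10¹⁶ m²/s²
E = 2.32 × 9×10¹⁶ = 2.088×10¹⁷ J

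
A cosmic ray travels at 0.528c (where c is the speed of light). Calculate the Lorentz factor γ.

v/c = 0.528, so (v/c)² = 0.278784
1 - (v/c)² = 0.721216
γ = 1/√(0.721216) = 1.178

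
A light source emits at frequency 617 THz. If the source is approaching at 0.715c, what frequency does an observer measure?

β = v/c = 0.715
(1+β)/(1-β) = 1.715/0.285 = 6.018
Doppler factor = √(6.018) = 2.453
f_obs = 617 × 2.453 = 1514 THz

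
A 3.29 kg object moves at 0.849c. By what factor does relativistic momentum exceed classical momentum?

p_rel = γmv, p_class = mv
Ratio = γ = 1/√(1 - 0.849²) = 1.893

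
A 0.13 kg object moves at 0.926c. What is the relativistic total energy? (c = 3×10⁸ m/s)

γ = 1/√(1 - 0.926²) = 2.649
mc² = 0.13 × (3×10⁸)² = 1.170×10¹⁶ J
E = γmc² = 2.649 × 1.170×10¹⁶ = 3.099×10¹⁶ J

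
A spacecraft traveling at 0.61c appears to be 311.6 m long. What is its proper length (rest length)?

Contracted length L = 311.6 m
γ = 1/√(1 - 0.61²) = 1.262
L₀ = γL = 1.262 × 311.6 = 393.2 m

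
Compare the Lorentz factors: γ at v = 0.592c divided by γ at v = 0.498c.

γ₁ = 1/√(1 - 0.592²) = 1.241
γ₂ = 1/√(1 - 0.498²) = 1.153
γ₁/γ₂ = 1.241/1.153 = 1.076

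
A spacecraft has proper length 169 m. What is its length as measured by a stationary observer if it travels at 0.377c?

Proper length L₀ = 169 m
γ = 1/√(1 - 0.377²) = 1.080
L = L₀/γ = 169/1.080 = 156.5 m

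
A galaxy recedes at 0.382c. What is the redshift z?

β = 0.382
(1+β)/(1-β) = 1.382/0.618 = 2.2362
√(2.2362) = 1.4954
z = 1.4954 - 1 = 0.4954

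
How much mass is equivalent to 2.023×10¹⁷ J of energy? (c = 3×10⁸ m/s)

From E = mc², we get m = E/c²
c² = (3×10⁸)² = 9×10¹⁶ m²/s²
m = 2.023×10¹⁷ / 9×10¹⁶ = 2.248 kg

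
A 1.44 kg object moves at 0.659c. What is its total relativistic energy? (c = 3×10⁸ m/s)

γ = 1/√(1 - 0.659²) = 1.3295
mc² = 1.44 × (3×10⁸)² = 1.296×10¹⁷ J
E = γmc² = 1.3295 × 1.296×10¹⁷ = 1.723×10¹⁷ J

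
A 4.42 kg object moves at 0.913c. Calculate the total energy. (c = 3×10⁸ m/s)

γ = 1/√(1 - 0.913²) = 2.4512
mc² = 4.42 × (3×10⁸)² = 3.978×10¹⁷ J
E = γmc² = 2.4512 × 3.978×10¹⁷ = 9.751×10¹⁷ J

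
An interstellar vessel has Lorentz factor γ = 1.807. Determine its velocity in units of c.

From γ = 1/√(1 - v²/c²):
1/γ² = 1/1.807² = 0.3063
v²/c² = 1 - 0.3063 = 0.6937
v/c = √(0.6937) = 0.8329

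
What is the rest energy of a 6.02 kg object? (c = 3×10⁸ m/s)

c² = (3×10⁸)² = 9.000×10¹⁶ m²/s²
E₀ = mc² = 6.02 × 9.000×10¹⁶ = 5.418×10¹⁷ J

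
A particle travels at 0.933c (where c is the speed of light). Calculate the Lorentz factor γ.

v/c = 0.933, so (v/c)² = 0.870489
1 - (v/c)² = 0.129511
γ = 1/√(0.129511) = 2.779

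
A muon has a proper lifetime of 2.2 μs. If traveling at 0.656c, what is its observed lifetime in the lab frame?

Proper lifetime τ₀ = 2.2 μs
γ = 1/√(1 - 0.656²) = 1.325
τ = γτ₀ = 1.325 × 2.2 μs = 2.915 μs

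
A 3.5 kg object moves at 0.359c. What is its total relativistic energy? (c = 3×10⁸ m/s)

γ = 1/√(1 - 0.359²) = 1.0714
mc² = 3.5 × (3×10⁸)² = 3.150×10¹⁷ J
E = γmc² = 1.0714 × 3.150×10¹⁷ = 3.375×10¹⁷ J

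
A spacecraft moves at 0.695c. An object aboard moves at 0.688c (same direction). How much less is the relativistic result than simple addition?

Classical: u' + v = 0.688 + 0.695 = 1.383c
Relativistic: u = (0.688 + 0.695)/(1 + 0.47816) = 1.383/1.47816 = 0.9356c
Difference: 1.383 - 0.9356 = 0.4474c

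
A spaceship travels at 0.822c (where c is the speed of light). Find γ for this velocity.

v/c = 0.822, so (v/c)² = 0.675684
1 - (v/c)² = 0.324316
γ = 1/√(0.324316) = 1.756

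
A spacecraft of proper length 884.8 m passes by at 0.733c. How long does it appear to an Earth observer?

Proper length L₀ = 884.8 m
γ = 1/√(1 - 0.733²) = 1.470
L = L₀/γ = 884.8/1.470 = 601.9 m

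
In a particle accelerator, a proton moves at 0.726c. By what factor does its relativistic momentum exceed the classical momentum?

p_rel = γmv, p_class = mv
Ratio = γ = 1/√(1 - 0.726²)
= 1/√(0.472924) = 1.454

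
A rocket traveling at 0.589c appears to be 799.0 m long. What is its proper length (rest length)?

Contracted length L = 799.0 m
γ = 1/√(1 - 0.589²) = 1.2374
L₀ = γL = 1.2374 × 799.0 = 988.7 m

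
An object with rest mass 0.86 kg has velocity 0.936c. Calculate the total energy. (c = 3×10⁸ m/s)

γ = 1/√(1 - 0.936²) = 2.841
mc² = 0.86 × (3×10⁸)² = 7.740×10¹⁶ J
E = γmc² = 2.841 × 7.740×10¹⁶ = 2.199×10¹⁷ J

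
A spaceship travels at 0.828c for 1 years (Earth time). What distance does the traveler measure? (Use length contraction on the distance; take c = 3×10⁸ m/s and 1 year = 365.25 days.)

Earth distance: d = v × t = 0.828c × 1 yr = 7.8389×10¹⁵ m
γ = 1.7834
d' = d/γ = 7.8389×10¹⁵/1.7834 = 4.395×10¹⁵ m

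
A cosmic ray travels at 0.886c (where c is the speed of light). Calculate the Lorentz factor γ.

v/c = 0.886, so (v/c)² = 0.784996
1 - (v/c)² = 0.215004
γ = 1/√(0.215004) = 2.157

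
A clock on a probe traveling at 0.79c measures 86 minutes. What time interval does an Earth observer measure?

Proper time Δt₀ = 86 minutes
γ = 1/√(1 - 0.79²) = 1.631
Δt = γΔt₀ = 1.631 × 86 = 140.3 minutes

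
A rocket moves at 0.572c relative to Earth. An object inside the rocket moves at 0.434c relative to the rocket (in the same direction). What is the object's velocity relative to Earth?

u = (u' + v)/(1 + u'v/c²)
Numerator: 0.434 + 0.572 = 1.006
Denominator: 1 + 0.248248 = 1.248248
u = 1.006/1.248248 = 0.8059c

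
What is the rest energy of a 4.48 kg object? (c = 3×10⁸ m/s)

c² = (3×10⁸)² = 9.000×10¹⁶ m²/s²
E₀ = mc² = 4.48 × 9.000×10¹⁶ = 4.032×10¹⁷ J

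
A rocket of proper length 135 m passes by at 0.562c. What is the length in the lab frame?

Proper length L₀ = 135 m
γ = 1/√(1 - 0.562²) = 1.209
L = L₀/γ = 135/1.209 = 111.7 m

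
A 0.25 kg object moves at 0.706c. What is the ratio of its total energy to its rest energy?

E = γmc², E₀ = mc²
E/E₀ = γ = 1/√(1 - 0.706²) = 1.412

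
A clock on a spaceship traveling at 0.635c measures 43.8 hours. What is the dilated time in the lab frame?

Proper time Δt₀ = 43.8 hours
γ = 1/√(1 - 0.635²) = 1.2945
Δt = γΔt₀ = 1.2945 × 43.8 = 56.70 hours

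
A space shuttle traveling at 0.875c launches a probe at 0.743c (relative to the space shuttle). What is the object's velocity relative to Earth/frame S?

u = (u' + v)/(1 + u'v/c²)
Numerator: 0.743 + 0.875 = 1.618
Denominator: 1 + 0.650125 = 1.650125
u = 1.618/1.650125 = 0.9805c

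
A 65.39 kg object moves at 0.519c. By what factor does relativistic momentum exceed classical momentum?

p_rel = γmv, p_class = mv
Ratio = γ = 1/√(1 - 0.519²) = 1.170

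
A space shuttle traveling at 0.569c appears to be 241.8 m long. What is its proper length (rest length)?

Contracted length L = 241.8 m
γ = 1/√(1 - 0.569²) = 1.216
L₀ = γL = 1.216 × 241.8 = 294.0 m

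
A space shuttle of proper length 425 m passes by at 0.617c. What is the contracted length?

Proper length L₀ = 425 m
γ = 1/√(1 - 0.617²) = 1.2707
L = L₀/γ = 425/1.2707 = 334.5 m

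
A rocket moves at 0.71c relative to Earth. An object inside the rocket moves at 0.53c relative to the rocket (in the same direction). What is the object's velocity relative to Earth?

u = (u' + v)/(1 + u'v/c²)
Numerator: 0.53 + 0.71 = 1.24
Denominator: 1 + 0.3763 = 1.3763
u = 1.24/1.3763 = 0.9010c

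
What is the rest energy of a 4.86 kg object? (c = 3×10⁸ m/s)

c² = (3×10⁸)² = 9.000×10¹⁶ m²/s²
E₀ = mc² = 4.86 × 9.000×10¹⁶ = 4.374×10¹⁷ J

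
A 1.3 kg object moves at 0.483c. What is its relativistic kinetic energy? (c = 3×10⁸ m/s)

γ = 1/√(1 - 0.483²) = 1.14205
γ - 1 = 0.14205
KE = (γ-1)mc² = 0.14205 × 1.3 × (3×10⁸)² = 1.662×10¹⁶ J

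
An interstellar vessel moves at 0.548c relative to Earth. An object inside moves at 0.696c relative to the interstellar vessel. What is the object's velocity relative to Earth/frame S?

u = (u' + v)/(1 + u'v/c²)
Numerator: 0.696 + 0.548 = 1.244
Denominator: 1 + 0.381408 = 1.381408
u = 1.244/1.381408 = 0.9005c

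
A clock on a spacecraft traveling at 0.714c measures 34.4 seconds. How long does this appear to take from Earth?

Proper time Δt₀ = 34.4 seconds
γ = 1/√(1 - 0.714²) = 1.4283
Δt = γΔt₀ = 1.4283 × 34.4 = 49.13 seconds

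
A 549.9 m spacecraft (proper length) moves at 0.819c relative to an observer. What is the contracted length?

Proper length L₀ = 549.9 m
γ = 1/√(1 - 0.819²) = 1.743
L = L₀/γ = 549.9/1.743 = 315.5 m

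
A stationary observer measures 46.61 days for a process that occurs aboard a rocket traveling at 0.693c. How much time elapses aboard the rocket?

Dilated time Δt = 46.61 days
γ = 1/√(1 - 0.693²) = 1.387
Δt₀ = Δt/γ = 46.61/1.387 = 33.60 days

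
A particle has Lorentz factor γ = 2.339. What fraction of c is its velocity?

From γ = 1/√(1 - v²/c²):
1/γ² = 1/2.339² = 0.1828
v²/c² = 1 - 0.1828 = 0.8172
v/c = √(0.8172) = 0.9040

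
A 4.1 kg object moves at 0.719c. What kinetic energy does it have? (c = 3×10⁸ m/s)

γ = 1/√(1 - 0.719²) = 1.4388
γ - 1 = 0.4388
KE = (γ-1)mc² = 0.4388 × 4.1 × (3×10⁸)² = 1.619×10¹⁷ J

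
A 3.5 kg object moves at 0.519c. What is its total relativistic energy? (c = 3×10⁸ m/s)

γ = 1/√(1 - 0.519²) = 1.1699
mc² = 3.5 × (3×10⁸)² = 3.150×10¹⁷ J
E = γmc² = 1.1699 × 3.150×10¹⁷ = 3.685×10¹⁷ J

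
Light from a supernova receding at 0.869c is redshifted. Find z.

β = 0.869
(1+β)/(1-β) = 1.869/0.131 = 14.267
√(14.267) = 3.777
z = 3.777 - 1 = 2.777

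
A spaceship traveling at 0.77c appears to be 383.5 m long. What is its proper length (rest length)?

Contracted length L = 383.5 m
γ = 1/√(1 - 0.77²) = 1.5673
L₀ = γL = 1.5673 × 383.5 = 601.1 m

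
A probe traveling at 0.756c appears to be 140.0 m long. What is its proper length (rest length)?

Contracted length L = 140.0 m
γ = 1/√(1 - 0.756²) = 1.528
L₀ = γL = 1.528 × 140.0 = 213.9 m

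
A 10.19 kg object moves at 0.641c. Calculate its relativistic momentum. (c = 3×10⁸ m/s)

γ = 1/√(1 - 0.641²) = 1.303
v = 0.641 × 3×10⁸ = 1.923×10⁸ m/s
p = γmv = 1.303 × 10.19 × 1.923×10⁸ = 2.553×10⁹ kg·m/s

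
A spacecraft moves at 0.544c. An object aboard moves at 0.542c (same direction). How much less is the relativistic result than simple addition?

Classical: u' + v = 0.542 + 0.544 = 1.086c
Relativistic: u = (0.542 + 0.544)/(1 + 0.294848) = 1.086/1.294848 = 0.8387c
Difference: 1.086 - 0.8387 = 0.2473c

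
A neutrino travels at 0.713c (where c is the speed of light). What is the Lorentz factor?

v/c = 0.713, so (v/c)² = 0.508369
1 - (v/c)² = 0.491631
γ = 1/√(0.491631) = 1.426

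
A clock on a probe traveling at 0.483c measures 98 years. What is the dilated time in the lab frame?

Proper time Δt₀ = 98 years
γ = 1/√(1 - 0.483²) = 1.142
Δt = γΔt₀ = 1.142 × 98 = 111.9 years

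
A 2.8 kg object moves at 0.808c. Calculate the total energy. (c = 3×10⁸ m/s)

γ = 1/√(1 - 0.808²) = 1.6973
mc² = 2.8 × (3×10⁸)² = 2.520×10¹⁷ J
E = γmc² = 1.6973 × 2.520×10¹⁷ = 4.277×10¹⁷ J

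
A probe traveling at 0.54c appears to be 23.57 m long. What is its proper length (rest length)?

Contracted length L = 23.57 m
γ = 1/√(1 - 0.54²) = 1.188
L₀ = γL = 1.188 × 23.57 = 28.00 m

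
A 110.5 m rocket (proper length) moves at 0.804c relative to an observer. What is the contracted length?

Proper length L₀ = 110.5 m
γ = 1/√(1 - 0.804²) = 1.6817
L = L₀/γ = 110.5/1.6817 = 65.71 m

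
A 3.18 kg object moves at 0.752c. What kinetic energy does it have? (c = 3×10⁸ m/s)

γ = 1/√(1 - 0.752²) = 1.5171
γ - 1 = 0.5171
KE = (γ-1)mc² = 0.5171 × 3.18 × (3×10⁸)² = 1.480×10¹⁷ J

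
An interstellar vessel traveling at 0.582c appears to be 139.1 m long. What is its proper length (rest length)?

Contracted length L = 139.1 m
γ = 1/√(1 - 0.582²) = 1.230
L₀ = γL = 1.230 × 139.1 = 171.1 m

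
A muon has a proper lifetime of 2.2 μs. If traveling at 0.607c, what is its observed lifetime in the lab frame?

Proper lifetime τ₀ = 2.2 μs
γ = 1/√(1 - 0.607²) = 1.258
τ = γτ₀ = 1.258 × 2.2 μs = 2.768 μs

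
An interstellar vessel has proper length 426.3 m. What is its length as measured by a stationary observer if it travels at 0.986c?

Proper length L₀ = 426.3 m
γ = 1/√(1 - 0.986²) = 5.9972
L = L₀/γ = 426.3/5.9972 = 71.08 m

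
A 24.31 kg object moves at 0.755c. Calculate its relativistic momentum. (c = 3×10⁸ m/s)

γ = 1/√(1 - 0.755²) = 1.525
v = 0.755 × 3×10⁸ = 2.265×10⁸ m/s
p = γmv = 1.525 × 24.31 × 2.265×10⁸ = 8.397×10⁹ kg·m/s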